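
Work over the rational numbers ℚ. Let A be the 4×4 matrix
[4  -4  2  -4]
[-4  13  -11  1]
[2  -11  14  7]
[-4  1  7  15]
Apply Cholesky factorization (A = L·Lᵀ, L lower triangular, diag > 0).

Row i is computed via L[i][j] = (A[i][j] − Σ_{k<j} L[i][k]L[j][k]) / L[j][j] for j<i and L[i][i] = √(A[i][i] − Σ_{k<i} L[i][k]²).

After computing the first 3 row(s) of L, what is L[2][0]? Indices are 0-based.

L[2][0] = 1

Step 1: L[0][0] = √(4) = 2.
  L[1][0] = (-4) / L[0][0] = -2.
Step 2: L[1][1] = √(9) = 3.
  L[2][0] = (2) / L[0][0] = 1.
  L[2][1] = (-9) / L[1][1] = -3.
Step 3: L[2][2] = √(4) = 2.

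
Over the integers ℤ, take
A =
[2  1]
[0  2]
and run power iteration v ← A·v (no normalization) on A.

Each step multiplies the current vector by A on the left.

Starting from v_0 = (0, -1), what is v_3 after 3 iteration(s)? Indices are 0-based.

v_3 = (-12, -8)

v_0 = (0, -1).
v_1 = A·v_0 = (-1, -2).
v_2 = A·v_1 = (-4, -4).
v_3 = A·v_2 = (-12, -8).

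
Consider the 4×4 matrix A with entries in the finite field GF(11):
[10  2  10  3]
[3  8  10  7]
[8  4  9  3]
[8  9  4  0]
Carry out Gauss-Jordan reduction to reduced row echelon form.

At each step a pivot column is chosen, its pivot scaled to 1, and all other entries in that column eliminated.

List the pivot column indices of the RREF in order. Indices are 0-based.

step 1: normalize row 0 (÷10) = (1, 9, 1, 8)
  row 1: subtract 3×row0 = (0, 3, 7, 5)
  row 2: subtract 8×row0 = (0, 9, 1, 5)
  row 3: subtract 8×row0 = (0, 3, 7, 2)
step 2: normalize row 1 (÷3) = (0, 1, 6, 9)
  row 0: subtract 9×row1 = (1, 0, 2, 4)
  row 2: subtract 9×row1 = (0, 0, 2, 1)
  row 3: subtract 3×row1 = (0, 0, 0, 8)
step 3: normalize row 2 (÷2) = (0, 0, 1, 6)
  row 0: subtract 2×row2 = (1, 0, 0, 3)
  row 1: subtract 6×row2 = (0, 1, 0, 6)
step 4: normalize row 3 (÷8) = (0, 0, 0, 1)
  row 0: subtract 3×row3 = (1, 0, 0, 0)
  row 1: subtract 6×row3 = (0, 1, 0, 0)
  row 2: subtract 6×row3 = (0, 0, 1, 0)

pivot columns: 0, 1, 2, 3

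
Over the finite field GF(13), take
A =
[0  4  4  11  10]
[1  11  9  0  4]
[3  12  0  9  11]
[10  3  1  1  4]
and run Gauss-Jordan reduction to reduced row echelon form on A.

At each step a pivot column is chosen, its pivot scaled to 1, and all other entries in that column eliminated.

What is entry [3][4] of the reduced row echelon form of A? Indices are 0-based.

M[3][4] = 6

pivot(0,0): swap R0↔R1
pivot(0,0)=1: scale R0 → (1, 11, 9, 0, 4)
  clear (2,0): R2 −= (3)R0 → (0, 5, 12, 9, 12)
  clear (3,0): R3 −= (10)R0 → (0, 10, 2, 1, 3)
pivot(1,1)=4: scale R1 → (0, 1, 1, 6, 9)
  clear (0,1): R0 −= (11)R1 → (1, 0, 11, 12, 9)
  clear (2,1): R2 −= (5)R1 → (0, 0, 7, 5, 6)
  clear (3,1): R3 −= (10)R1 → (0, 0, 5, 6, 4)
pivot(2,2)=7: scale R2 → (0, 0, 1, 10, 12)
  clear (0,2): R0 −= (11)R2 → (1, 0, 0, 6, 7)
  clear (1,2): R1 −= (1)R2 → (0, 1, 0, 9, 10)
  clear (3,2): R3 −= (5)R2 → (0, 0, 0, 8, 9)
pivot(3,3)=8: scale R3 → (0, 0, 0, 1, 6)
  clear (0,3): R0 −= (6)R3 → (1, 0, 0, 0, 10)
  clear (1,3): R1 −= (9)R3 → (0, 1, 0, 0, 8)
  clear (2,3): R2 −= (10)R3 → (0, 0, 1, 0, 4)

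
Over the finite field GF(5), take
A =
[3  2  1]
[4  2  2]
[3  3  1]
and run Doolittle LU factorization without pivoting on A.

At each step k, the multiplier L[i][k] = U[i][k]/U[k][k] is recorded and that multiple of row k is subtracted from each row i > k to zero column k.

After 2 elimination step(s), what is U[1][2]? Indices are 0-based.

Step 1: pivot at (0,0) is 3.
  row1 ← row1 − (3)·row0  ⇒  L[1][0]=3, U row1=(0, 1, 4)
  row2 ← row2 − (1)·row0  ⇒  L[2][0]=1, U row2=(0, 1, 0)
Step 2: pivot at (1,1) is 1.
  row2 ← row2 − (1)·row1  ⇒  L[2][1]=1, U row2=(0, 0, 1)

U[1][2] = 4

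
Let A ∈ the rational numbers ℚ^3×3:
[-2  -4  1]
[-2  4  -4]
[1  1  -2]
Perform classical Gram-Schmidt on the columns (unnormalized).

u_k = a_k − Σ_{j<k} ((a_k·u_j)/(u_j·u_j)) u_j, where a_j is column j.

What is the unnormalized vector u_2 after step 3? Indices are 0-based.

Step 1: u_0 = a_0 = (-2, -2, 1).
Step 2: u_1 = a_1 − (1/9)·u_0 = (-34/9, 38/9, 8/9).
Step 3: u_2 = a_2 − (4/9)·u_0 − (-101/148)·u_1 = (-51/74, -17/74, -68/37).

u_2 = (-51/74, -17/74, -68/37)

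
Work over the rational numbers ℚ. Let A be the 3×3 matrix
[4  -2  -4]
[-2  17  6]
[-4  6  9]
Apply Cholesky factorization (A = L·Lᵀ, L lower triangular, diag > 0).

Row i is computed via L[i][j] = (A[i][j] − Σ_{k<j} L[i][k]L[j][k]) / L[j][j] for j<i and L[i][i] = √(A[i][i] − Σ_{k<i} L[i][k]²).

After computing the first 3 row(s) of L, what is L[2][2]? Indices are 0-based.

L[2][2] = 2

Step 1: L[0][0] = √(4) = 2.
  L[1][0] = (-2) / L[0][0] = -1.
Step 2: L[1][1] = √(16) = 4.
  L[2][0] = (-4) / L[0][0] = -2.
  L[2][1] = (4) / L[1][1] = 1.
Step 3: L[2][2] = √(4) = 2.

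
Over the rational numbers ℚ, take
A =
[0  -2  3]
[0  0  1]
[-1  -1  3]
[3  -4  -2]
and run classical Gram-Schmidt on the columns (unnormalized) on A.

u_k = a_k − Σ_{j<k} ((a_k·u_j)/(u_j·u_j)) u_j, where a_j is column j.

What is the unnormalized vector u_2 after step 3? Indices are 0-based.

Step 1: u_0 = a_0 = (0, 0, -1, 3).
Step 2: u_1 = a_1 − (-11/10)·u_0 = (-2, 0, -21/10, -7/10).
Step 3: u_2 = a_2 − (-9/10)·u_0 − (-109/89)·u_1 = (49/89, 1, -42/89, -14/89).

u_2 = (49/89, 1, -42/89, -14/89)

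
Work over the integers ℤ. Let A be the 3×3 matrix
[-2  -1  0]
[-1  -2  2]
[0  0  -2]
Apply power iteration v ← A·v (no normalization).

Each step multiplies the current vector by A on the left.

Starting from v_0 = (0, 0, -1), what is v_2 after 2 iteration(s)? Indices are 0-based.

v_0 = (0, 0, -1).
v_1 = A·v_0 = (0, -2, 2).
v_2 = A·v_1 = (2, 8, -4).

v_2 = (2, 8, -4)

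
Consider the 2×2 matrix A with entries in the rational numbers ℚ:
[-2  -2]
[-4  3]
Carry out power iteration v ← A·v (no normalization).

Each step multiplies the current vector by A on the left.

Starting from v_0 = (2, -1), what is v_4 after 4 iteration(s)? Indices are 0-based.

v_0 = (2, -1).
v_1 = A·v_0 = (-2, -11).
v_2 = A·v_1 = (26, -25).
v_3 = A·v_2 = (-2, -179).
v_4 = A·v_3 = (362, -529).

v_4 = (362, -529)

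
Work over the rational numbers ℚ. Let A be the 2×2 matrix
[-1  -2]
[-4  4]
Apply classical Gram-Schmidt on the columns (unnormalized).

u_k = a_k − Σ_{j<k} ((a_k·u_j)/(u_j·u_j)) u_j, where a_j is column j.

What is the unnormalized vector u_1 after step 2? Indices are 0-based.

u_1 = (-48/17, 12/17)

Step 1: u_0 = a_0 = (-1, -4).
Step 2: u_1 = a_1 − (-14/17)·u_0 = (-48/17, 12/17).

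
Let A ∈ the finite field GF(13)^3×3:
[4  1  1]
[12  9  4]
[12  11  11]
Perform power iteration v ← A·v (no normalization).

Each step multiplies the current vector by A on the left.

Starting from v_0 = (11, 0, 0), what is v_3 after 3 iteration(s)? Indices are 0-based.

v_3 = (0, 9, 12)

v_0 = (11, 0, 0).
v_1 = A·v_0 = (5, 2, 2).
v_2 = A·v_1 = (11, 8, 0).
v_3 = A·v_2 = (0, 9, 12).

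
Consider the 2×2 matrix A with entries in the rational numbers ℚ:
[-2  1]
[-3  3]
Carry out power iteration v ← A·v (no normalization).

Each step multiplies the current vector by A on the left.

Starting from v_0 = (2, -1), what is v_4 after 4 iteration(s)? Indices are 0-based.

v_0 = (2, -1).
v_1 = A·v_0 = (-5, -9).
v_2 = A·v_1 = (1, -12).
v_3 = A·v_2 = (-14, -39).
v_4 = A·v_3 = (-11, -75).

v_4 = (-11, -75)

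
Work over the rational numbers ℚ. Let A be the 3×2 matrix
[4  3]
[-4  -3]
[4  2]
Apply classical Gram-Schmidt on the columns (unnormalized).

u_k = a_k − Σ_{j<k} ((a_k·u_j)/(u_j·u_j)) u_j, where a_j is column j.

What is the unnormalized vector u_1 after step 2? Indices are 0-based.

Step 1: u_0 = a_0 = (4, -4, 4).
Step 2: u_1 = a_1 − (2/3)·u_0 = (1/3, -1/3, -2/3).

u_1 = (1/3, -1/3, -2/3)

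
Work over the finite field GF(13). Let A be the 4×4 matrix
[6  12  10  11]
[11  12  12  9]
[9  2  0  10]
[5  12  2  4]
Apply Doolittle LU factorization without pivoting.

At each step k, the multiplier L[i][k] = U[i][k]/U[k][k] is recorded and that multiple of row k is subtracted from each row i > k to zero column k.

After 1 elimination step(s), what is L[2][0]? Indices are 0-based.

L[2][0] = 8

Step 1: pivot at (0,0) is 6.
  row1 ← row1 − (4)·row0  ⇒  L[1][0]=4, U row1=(0, 3, 11, 4)
  row2 ← row2 − (8)·row0  ⇒  L[2][0]=8, U row2=(0, 10, 11, 0)
  row3 ← row3 − (3)·row0  ⇒  L[3][0]=3, U row3=(0, 2, 11, 10)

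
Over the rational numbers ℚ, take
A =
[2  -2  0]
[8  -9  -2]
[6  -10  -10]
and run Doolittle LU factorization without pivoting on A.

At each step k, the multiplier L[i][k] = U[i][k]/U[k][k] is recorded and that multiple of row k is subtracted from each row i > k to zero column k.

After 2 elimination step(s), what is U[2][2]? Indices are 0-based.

Step 1: pivot at (0,0) is 2.
  row1 ← row1 − (4)·row0  ⇒  L[1][0]=4, U row1=(0, -1, -2)
  row2 ← row2 − (3)·row0  ⇒  L[2][0]=3, U row2=(0, -4, -10)
Step 2: pivot at (1,1) is -1.
  row2 ← row2 − (4)·row1  ⇒  L[2][1]=4, U row2=(0, 0, -2)

U[2][2] = -2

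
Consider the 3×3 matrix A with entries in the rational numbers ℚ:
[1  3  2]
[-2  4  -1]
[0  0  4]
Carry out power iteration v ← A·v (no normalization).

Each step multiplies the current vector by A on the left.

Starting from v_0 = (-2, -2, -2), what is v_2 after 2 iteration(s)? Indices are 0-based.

v_0 = (-2, -2, -2).
v_1 = A·v_0 = (-12, -2, -8).
v_2 = A·v_1 = (-34, 24, -32).

v_2 = (-34, 24, -32)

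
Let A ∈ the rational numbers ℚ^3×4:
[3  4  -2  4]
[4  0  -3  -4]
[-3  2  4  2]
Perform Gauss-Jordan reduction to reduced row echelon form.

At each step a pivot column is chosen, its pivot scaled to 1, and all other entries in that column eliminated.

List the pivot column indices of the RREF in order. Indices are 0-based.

step 1: normalize row 0 (÷3) = (1, 4/3, -2/3, 4/3)
  row 1: subtract 4×row0 = (0, -16/3, -1/3, -28/3)
  row 2: subtract -3×row0 = (0, 6, 2, 6)
step 2: normalize row 1 (÷-16/3) = (0, 1, 1/16, 7/4)
  row 0: subtract 4/3×row1 = (1, 0, -3/4, -1)
  row 2: subtract 6×row1 = (0, 0, 13/8, -9/2)
step 3: normalize row 2 (÷13/8) = (0, 0, 1, -36/13)
  row 0: subtract -3/4×row2 = (1, 0, 0, -40/13)
  row 1: subtract 1/16×row2 = (0, 1, 0, 25/13)

pivot columns: 0, 1, 2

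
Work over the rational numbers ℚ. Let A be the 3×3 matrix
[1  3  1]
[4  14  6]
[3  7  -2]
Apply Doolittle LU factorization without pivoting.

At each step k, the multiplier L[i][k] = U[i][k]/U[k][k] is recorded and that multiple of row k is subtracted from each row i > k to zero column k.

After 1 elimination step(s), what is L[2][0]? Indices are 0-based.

L[2][0] = 3

k=0: U[0][0]=1
  eliminate (1,0): mult=4, new row 1: (0, 2, 2); set L[1][0]=4
  eliminate (2,0): mult=3, new row 2: (0, -2, -5); set L[2][0]=3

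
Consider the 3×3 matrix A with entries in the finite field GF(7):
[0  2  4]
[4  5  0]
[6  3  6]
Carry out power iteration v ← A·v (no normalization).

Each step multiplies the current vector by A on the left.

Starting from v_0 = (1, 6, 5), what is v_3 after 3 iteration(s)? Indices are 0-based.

v_3 = (2, 1, 6)

v_0 = (1, 6, 5).
v_1 = A·v_0 = (4, 6, 5).
v_2 = A·v_1 = (4, 4, 2).
v_3 = A·v_2 = (2, 1, 6).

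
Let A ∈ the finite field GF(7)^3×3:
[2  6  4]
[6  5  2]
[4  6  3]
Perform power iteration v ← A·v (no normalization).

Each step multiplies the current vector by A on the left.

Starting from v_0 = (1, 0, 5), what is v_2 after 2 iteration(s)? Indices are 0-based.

v_2 = (6, 5, 3)

v_0 = (1, 0, 5).
v_1 = A·v_0 = (1, 2, 5).
v_2 = A·v_1 = (6, 5, 3).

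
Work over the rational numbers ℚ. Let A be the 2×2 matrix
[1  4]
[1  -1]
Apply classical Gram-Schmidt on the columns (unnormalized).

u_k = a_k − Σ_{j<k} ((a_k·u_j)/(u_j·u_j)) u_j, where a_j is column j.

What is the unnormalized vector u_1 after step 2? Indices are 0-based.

u_1 = (5/2, -5/2)

Step 1: u_0 = a_0 = (1, 1).
Step 2: u_1 = a_1 − (3/2)·u_0 = (5/2, -5/2).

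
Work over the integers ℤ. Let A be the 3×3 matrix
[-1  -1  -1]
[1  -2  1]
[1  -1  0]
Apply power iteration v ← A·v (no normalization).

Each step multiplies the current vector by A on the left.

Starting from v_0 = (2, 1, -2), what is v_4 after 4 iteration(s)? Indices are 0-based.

v_0 = (2, 1, -2).
v_1 = A·v_0 = (-1, -2, 1).
v_2 = A·v_1 = (2, 4, 1).
v_3 = A·v_2 = (-7, -5, -2).
v_4 = A·v_3 = (14, 1, -2).

v_4 = (14, 1, -2)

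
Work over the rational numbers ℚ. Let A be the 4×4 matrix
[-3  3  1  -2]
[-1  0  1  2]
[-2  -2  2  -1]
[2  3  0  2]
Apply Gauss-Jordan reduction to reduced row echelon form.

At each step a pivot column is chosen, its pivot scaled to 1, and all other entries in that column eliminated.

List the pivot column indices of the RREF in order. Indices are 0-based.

pivot columns: 0, 1, 2, 3

[1] R0 /= -3  ⇒  (1, -1, -1/3, 2/3)
     R1 -= -1·R0  ⇒  (0, -1, 2/3, 8/3)
     R2 -= -2·R0  ⇒  (0, -4, 4/3, 1/3)
     R3 -= 2·R0  ⇒  (0, 5, 2/3, 2/3)
[2] R1 /= -1  ⇒  (0, 1, -2/3, -8/3)
     R0 -= -1·R1  ⇒  (1, 0, -1, -2)
     R2 -= -4·R1  ⇒  (0, 0, -4/3, -31/3)
     R3 -= 5·R1  ⇒  (0, 0, 4, 14)
[3] R2 /= -4/3  ⇒  (0, 0, 1, 31/4)
     R0 -= -1·R2  ⇒  (1, 0, 0, 23/4)
     R1 -= -2/3·R2  ⇒  (0, 1, 0, 5/2)
     R3 -= 4·R2  ⇒  (0, 0, 0, -17)
[4] R3 /= -17  ⇒  (0, 0, 0, 1)
     R0 -= 23/4·R3  ⇒  (1, 0, 0, 0)
     R1 -= 5/2·R3  ⇒  (0, 1, 0, 0)
     R2 -= 31/4·R3  ⇒  (0, 0, 1, 0)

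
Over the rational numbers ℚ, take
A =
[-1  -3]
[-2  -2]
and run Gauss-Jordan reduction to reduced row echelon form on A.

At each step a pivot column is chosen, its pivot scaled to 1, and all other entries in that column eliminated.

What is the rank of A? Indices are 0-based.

step 1: normalize row 0 (÷-1) = (1, 3)
  row 1: subtract -2×row0 = (0, 4)
step 2: normalize row 1 (÷4) = (0, 1)
  row 0: subtract 3×row1 = (1, 0)

rank = 2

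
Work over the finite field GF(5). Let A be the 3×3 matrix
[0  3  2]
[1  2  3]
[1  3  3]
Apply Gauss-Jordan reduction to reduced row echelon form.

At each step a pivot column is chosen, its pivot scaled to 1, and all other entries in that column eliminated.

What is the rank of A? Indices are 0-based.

rank = 3

pivot(0,0): swap R0↔R1
pivot(0,0)=1: scale R0 → (1, 2, 3)
  clear (2,0): R2 −= (1)R0 → (0, 1, 0)
pivot(1,1)=3: scale R1 → (0, 1, 4)
  clear (0,1): R0 −= (2)R1 → (1, 0, 0)
  clear (2,1): R2 −= (1)R1 → (0, 0, 1)
pivot(2,2)=1: scale R2 → (0, 0, 1)
  clear (1,2): R1 −= (4)R2 → (0, 1, 0)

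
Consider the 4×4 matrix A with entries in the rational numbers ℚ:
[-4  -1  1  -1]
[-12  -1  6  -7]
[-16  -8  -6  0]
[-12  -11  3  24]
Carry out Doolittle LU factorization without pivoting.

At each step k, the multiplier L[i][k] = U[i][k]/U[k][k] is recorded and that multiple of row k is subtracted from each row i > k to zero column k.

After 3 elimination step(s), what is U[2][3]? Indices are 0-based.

U[2][3] = -4

[col 0] pivot -4
  R1 -= 3*R0 → (0, 2, 3, -4)  (L[1][0] := 3)
  R2 -= 4*R0 → (0, -4, -10, 4)  (L[2][0] := 4)
  R3 -= 3*R0 → (0, -8, 0, 27)  (L[3][0] := 3)
[col 1] pivot 2
  R2 -= -2*R1 → (0, 0, -4, -4)  (L[2][1] := -2)
  R3 -= -4*R1 → (0, 0, 12, 11)  (L[3][1] := -4)
[col 2] pivot -4
  R3 -= -3*R2 → (0, 0, 0, -1)  (L[3][2] := -3)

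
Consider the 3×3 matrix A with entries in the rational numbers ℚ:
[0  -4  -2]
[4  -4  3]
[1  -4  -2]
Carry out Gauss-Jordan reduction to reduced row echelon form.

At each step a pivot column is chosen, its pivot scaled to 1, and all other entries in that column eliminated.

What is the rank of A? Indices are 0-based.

rank = 3

pivot(0,0): swap R0↔R1
pivot(0,0)=4: scale R0 → (1, -1, 3/4)
  clear (2,0): R2 −= (1)R0 → (0, -3, -11/4)
pivot(1,1)=-4: scale R1 → (0, 1, 1/2)
  clear (0,1): R0 −= (-1)R1 → (1, 0, 5/4)
  clear (2,1): R2 −= (-3)R1 → (0, 0, -5/4)
pivot(2,2)=-5/4: scale R2 → (0, 0, 1)
  clear (0,2): R0 −= (5/4)R2 → (1, 0, 0)
  clear (1,2): R1 −= (1/2)R2 → (0, 1, 0)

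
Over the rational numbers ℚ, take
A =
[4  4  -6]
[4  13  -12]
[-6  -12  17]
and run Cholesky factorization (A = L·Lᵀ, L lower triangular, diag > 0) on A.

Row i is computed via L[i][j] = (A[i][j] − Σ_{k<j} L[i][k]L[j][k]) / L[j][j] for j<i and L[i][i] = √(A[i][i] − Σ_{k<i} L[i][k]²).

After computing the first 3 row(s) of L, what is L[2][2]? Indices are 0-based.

Step 1: L[0][0] = √(4) = 2.
  L[1][0] = (4) / L[0][0] = 2.
Step 2: L[1][1] = √(9) = 3.
  L[2][0] = (-6) / L[0][0] = -3.
  L[2][1] = (-6) / L[1][1] = -2.
Step 3: L[2][2] = √(4) = 2.

L[2][2] = 2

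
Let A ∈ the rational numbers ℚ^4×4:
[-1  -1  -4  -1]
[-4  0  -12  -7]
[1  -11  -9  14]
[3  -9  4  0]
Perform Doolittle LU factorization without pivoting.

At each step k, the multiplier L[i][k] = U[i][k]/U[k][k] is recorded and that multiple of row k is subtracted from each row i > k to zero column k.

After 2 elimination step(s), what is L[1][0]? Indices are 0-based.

L[1][0] = 4

[col 0] pivot -1
  R1 -= 4*R0 → (0, 4, 4, -3)  (L[1][0] := 4)
  R2 -= -1*R0 → (0, -12, -13, 13)  (L[2][0] := -1)
  R3 -= -3*R0 → (0, -12, -8, -3)  (L[3][0] := -3)
[col 1] pivot 4
  R2 -= -3*R1 → (0, 0, -1, 4)  (L[2][1] := -3)
  R3 -= -3*R1 → (0, 0, 4, -12)  (L[3][1] := -3)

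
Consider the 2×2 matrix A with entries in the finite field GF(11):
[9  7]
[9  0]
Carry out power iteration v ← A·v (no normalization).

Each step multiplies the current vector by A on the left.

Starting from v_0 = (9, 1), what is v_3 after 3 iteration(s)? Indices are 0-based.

v_0 = (9, 1).
v_1 = A·v_0 = (0, 4).
v_2 = A·v_1 = (6, 0).
v_3 = A·v_2 = (10, 10).

v_3 = (10, 10)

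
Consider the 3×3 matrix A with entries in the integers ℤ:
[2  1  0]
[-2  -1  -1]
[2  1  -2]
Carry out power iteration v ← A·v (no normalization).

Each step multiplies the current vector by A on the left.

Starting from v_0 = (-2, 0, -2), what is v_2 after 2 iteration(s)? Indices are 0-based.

v_2 = (-2, 2, -2)

v_0 = (-2, 0, -2).
v_1 = A·v_0 = (-4, 6, 0).
v_2 = A·v_1 = (-2, 2, -2).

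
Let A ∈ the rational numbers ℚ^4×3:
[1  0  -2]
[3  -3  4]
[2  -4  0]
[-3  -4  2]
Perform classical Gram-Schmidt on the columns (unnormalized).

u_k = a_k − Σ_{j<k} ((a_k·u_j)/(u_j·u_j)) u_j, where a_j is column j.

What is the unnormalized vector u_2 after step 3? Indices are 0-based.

u_2 = (-950/459, 40/17, -944/459, 134/459)

Step 1: u_0 = a_0 = (1, 3, 2, -3).
Step 2: u_1 = a_1 − (-5/23)·u_0 = (5/23, -54/23, -82/23, -107/23).
Step 3: u_2 = a_2 − (4/23)·u_0 − (-220/459)·u_1 = (-950/459, 40/17, -944/459, 134/459).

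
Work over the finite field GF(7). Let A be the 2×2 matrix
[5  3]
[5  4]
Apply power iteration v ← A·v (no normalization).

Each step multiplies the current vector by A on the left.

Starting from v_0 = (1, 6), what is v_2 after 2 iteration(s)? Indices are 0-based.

v_2 = (6, 0)

v_0 = (1, 6).
v_1 = A·v_0 = (2, 1).
v_2 = A·v_1 = (6, 0).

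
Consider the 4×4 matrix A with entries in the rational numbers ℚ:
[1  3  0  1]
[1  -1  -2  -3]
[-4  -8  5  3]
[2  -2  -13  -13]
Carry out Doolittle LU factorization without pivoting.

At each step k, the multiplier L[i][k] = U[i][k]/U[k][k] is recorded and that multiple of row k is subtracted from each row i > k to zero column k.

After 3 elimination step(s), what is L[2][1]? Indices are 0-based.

L[2][1] = -1

k=0: U[0][0]=1
  eliminate (1,0): mult=1, new row 1: (0, -4, -2, -4); set L[1][0]=1
  eliminate (2,0): mult=-4, new row 2: (0, 4, 5, 7); set L[2][0]=-4
  eliminate (3,0): mult=2, new row 3: (0, -8, -13, -15); set L[3][0]=2
k=1: U[1][1]=-4
  eliminate (2,1): mult=-1, new row 2: (0, 0, 3, 3); set L[2][1]=-1
  eliminate (3,1): mult=2, new row 3: (0, 0, -9, -7); set L[3][1]=2
k=2: U[2][2]=3
  eliminate (3,2): mult=-3, new row 3: (0, 0, 0, 2); set L[3][2]=-3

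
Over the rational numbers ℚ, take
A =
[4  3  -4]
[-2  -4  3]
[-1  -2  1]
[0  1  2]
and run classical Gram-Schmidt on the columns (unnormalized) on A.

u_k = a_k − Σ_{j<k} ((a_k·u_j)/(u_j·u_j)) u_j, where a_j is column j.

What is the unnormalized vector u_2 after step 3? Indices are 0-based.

u_2 = (29/73, 61/73, -6/73, 145/73)

Step 1: u_0 = a_0 = (4, -2, -1, 0).
Step 2: u_1 = a_1 − (22/21)·u_0 = (-25/21, -40/21, -20/21, 1).
Step 3: u_2 = a_2 − (-23/21)·u_0 − (1/73)·u_1 = (29/73, 61/73, -6/73, 145/73).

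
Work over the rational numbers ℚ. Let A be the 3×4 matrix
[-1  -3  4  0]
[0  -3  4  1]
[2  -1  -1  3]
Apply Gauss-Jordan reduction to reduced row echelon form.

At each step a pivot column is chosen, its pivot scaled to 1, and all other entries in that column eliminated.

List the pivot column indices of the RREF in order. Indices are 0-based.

pivot columns: 0, 1, 2

[1] R0 /= -1  ⇒  (1, 3, -4, 0)
     R2 -= 2·R0  ⇒  (0, -7, 7, 3)
[2] R1 /= -3  ⇒  (0, 1, -4/3, -1/3)
     R0 -= 3·R1  ⇒  (1, 0, 0, 1)
     R2 -= -7·R1  ⇒  (0, 0, -7/3, 2/3)
[3] R2 /= -7/3  ⇒  (0, 0, 1, -2/7)
     R1 -= -4/3·R2  ⇒  (0, 1, 0, -5/7)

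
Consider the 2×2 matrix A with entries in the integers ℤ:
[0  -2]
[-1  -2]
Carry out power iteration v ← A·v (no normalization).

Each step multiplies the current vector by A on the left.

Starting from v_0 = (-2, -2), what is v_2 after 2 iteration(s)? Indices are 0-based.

v_0 = (-2, -2).
v_1 = A·v_0 = (4, 6).
v_2 = A·v_1 = (-12, -16).

v_2 = (-12, -16)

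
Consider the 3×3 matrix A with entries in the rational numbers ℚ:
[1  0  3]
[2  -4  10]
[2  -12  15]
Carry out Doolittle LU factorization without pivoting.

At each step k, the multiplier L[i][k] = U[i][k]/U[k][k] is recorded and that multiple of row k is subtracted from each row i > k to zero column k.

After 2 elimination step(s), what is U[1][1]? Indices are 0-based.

U[1][1] = -4

[col 0] pivot 1
  R1 -= 2*R0 → (0, -4, 4)  (L[1][0] := 2)
  R2 -= 2*R0 → (0, -12, 9)  (L[2][0] := 2)
[col 1] pivot -4
  R2 -= 3*R1 → (0, 0, -3)  (L[2][1] := 3)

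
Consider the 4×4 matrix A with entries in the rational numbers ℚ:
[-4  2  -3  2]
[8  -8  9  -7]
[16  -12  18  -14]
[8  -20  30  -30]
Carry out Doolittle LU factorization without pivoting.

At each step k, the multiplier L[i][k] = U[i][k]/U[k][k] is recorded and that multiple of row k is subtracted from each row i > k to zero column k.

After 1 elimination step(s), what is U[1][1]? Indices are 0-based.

Step 1: pivot at (0,0) is -4.
  row1 ← row1 − (-2)·row0  ⇒  L[1][0]=-2, U row1=(0, -4, 3, -3)
  row2 ← row2 − (-4)·row0  ⇒  L[2][0]=-4, U row2=(0, -4, 6, -6)
  row3 ← row3 − (-2)·row0  ⇒  L[3][0]=-2, U row3=(0, -16, 24, -26)

U[1][1] = -4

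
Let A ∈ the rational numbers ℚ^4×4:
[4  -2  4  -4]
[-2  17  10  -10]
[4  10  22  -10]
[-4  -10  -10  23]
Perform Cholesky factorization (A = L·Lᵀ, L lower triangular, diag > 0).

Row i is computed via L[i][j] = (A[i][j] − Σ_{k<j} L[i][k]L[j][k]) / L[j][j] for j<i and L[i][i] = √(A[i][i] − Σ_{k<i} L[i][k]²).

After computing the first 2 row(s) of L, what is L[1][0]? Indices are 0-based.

Step 1: L[0][0] = √(4) = 2.
  L[1][0] = (-2) / L[0][0] = -1.
Step 2: L[1][1] = √(16) = 4.

L[1][0] = -1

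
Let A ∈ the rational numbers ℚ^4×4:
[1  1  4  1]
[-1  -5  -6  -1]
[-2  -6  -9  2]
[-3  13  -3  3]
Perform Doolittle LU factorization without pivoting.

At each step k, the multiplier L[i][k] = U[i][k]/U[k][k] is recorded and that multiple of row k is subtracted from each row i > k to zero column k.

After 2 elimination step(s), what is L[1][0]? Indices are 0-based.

[col 0] pivot 1
  R1 -= -1*R0 → (0, -4, -2, 0)  (L[1][0] := -1)
  R2 -= -2*R0 → (0, -4, -1, 4)  (L[2][0] := -2)
  R3 -= -3*R0 → (0, 16, 9, 6)  (L[3][0] := -3)
[col 1] pivot -4
  R2 -= 1*R1 → (0, 0, 1, 4)  (L[2][1] := 1)
  R3 -= -4*R1 → (0, 0, 1, 6)  (L[3][1] := -4)

L[1][0] = -1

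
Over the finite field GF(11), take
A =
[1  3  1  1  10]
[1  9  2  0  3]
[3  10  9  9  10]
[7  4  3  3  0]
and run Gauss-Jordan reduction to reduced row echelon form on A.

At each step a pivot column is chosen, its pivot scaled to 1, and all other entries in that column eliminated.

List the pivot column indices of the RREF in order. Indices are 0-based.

[1] R0 /= 1  ⇒  (1, 3, 1, 1, 10)
     R1 -= 1·R0  ⇒  (0, 6, 1, 10, 4)
     R2 -= 3·R0  ⇒  (0, 1, 6, 6, 2)
     R3 -= 7·R0  ⇒  (0, 5, 7, 7, 7)
[2] R1 /= 6  ⇒  (0, 1, 2, 9, 8)
     R0 -= 3·R1  ⇒  (1, 0, 6, 7, 8)
     R2 -= 1·R1  ⇒  (0, 0, 4, 8, 5)
     R3 -= 5·R1  ⇒  (0, 0, 8, 6, 0)
[3] R2 /= 4  ⇒  (0, 0, 1, 2, 4)
     R0 -= 6·R2  ⇒  (1, 0, 0, 6, 6)
     R1 -= 2·R2  ⇒  (0, 1, 0, 5, 0)
     R3 -= 8·R2  ⇒  (0, 0, 0, 1, 1)
[4] R3 /= 1  ⇒  (0, 0, 0, 1, 1)
     R0 -= 6·R3  ⇒  (1, 0, 0, 0, 0)
     R1 -= 5·R3  ⇒  (0, 1, 0, 0, 6)
     R2 -= 2·R3  ⇒  (0, 0, 1, 0, 2)

pivot columns: 0, 1, 2, 3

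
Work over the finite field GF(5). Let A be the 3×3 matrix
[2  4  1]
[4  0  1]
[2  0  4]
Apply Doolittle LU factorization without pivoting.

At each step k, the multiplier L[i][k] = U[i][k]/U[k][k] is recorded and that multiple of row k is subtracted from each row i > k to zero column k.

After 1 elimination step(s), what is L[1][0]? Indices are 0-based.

L[1][0] = 2

[col 0] pivot 2
  R1 -= 2*R0 → (0, 2, 4)  (L[1][0] := 2)
  R2 -= 1*R0 → (0, 1, 3)  (L[2][0] := 1)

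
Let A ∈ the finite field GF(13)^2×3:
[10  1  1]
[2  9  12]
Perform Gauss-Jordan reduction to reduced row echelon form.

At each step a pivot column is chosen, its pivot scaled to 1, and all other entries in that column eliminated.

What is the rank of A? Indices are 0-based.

rank = 2

pivot(0,0)=10: scale R0 → (1, 4, 4)
  clear (1,0): R1 −= (2)R0 → (0, 1, 4)
pivot(1,1)=1: scale R1 → (0, 1, 4)
  clear (0,1): R0 −= (4)R1 → (1, 0, 1)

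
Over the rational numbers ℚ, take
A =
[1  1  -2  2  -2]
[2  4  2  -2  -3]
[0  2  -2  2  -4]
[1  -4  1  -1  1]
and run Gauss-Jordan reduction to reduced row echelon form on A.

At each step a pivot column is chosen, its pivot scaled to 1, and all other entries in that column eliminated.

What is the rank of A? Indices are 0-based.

rank = 4

[1] R0 /= 1  ⇒  (1, 1, -2, 2, -2)
     R1 -= 2·R0  ⇒  (0, 2, 6, -6, 1)
     R3 -= 1·R0  ⇒  (0, -5, 3, -3, 3)
[2] R1 /= 2  ⇒  (0, 1, 3, -3, 1/2)
     R0 -= 1·R1  ⇒  (1, 0, -5, 5, -5/2)
     R2 -= 2·R1  ⇒  (0, 0, -8, 8, -5)
     R3 -= -5·R1  ⇒  (0, 0, 18, -18, 11/2)
[3] R2 /= -8  ⇒  (0, 0, 1, -1, 5/8)
     R0 -= -5·R2  ⇒  (1, 0, 0, 0, 5/8)
     R1 -= 3·R2  ⇒  (0, 1, 0, 0, -11/8)
     R3 -= 18·R2  ⇒  (0, 0, 0, 0, -23/4)
column 3 empty below row 3
[4] R3 /= -23/4  ⇒  (0, 0, 0, 0, 1)
     R0 -= 5/8·R3  ⇒  (1, 0, 0, 0, 0)
     R1 -= -11/8·R3  ⇒  (0, 1, 0, 0, 0)
     R2 -= 5/8·R3  ⇒  (0, 0, 1, -1, 0)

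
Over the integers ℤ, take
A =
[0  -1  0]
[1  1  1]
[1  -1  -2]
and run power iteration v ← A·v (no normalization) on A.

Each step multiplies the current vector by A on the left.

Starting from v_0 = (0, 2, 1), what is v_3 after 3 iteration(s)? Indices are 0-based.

v_3 = (3, -3, -6)

v_0 = (0, 2, 1).
v_1 = A·v_0 = (-2, 3, -4).
v_2 = A·v_1 = (-3, -3, 3).
v_3 = A·v_2 = (3, -3, -6).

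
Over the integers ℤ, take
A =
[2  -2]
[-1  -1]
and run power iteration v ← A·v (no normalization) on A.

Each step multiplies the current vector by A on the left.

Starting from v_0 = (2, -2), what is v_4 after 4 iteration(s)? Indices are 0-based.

v_0 = (2, -2).
v_1 = A·v_0 = (8, 0).
v_2 = A·v_1 = (16, -8).
v_3 = A·v_2 = (48, -8).
v_4 = A·v_3 = (112, -40).

v_4 = (112, -40)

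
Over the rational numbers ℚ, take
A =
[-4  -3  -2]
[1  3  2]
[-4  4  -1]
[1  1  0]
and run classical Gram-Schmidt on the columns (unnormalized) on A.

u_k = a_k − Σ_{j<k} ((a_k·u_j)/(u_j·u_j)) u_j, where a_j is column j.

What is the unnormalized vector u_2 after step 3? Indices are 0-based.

u_2 = (198/595, 537/595, -159/595, -381/595)

Step 1: u_0 = a_0 = (-4, 1, -4, 1).
Step 2: u_1 = a_1 − (0)·u_0 = (-3, 3, 4, 1).
Step 3: u_2 = a_2 − (7/17)·u_0 − (8/35)·u_1 = (198/595, 537/595, -159/595, -381/595).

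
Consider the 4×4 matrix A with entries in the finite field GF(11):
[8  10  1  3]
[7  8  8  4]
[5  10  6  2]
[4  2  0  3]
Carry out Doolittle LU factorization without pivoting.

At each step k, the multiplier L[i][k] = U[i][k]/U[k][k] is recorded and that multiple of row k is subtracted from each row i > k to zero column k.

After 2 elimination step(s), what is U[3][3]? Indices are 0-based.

k=0: U[0][0]=8
  eliminate (1,0): mult=5, new row 1: (0, 2, 3, 0); set L[1][0]=5
  eliminate (2,0): mult=2, new row 2: (0, 1, 4, 7); set L[2][0]=2
  eliminate (3,0): mult=6, new row 3: (0, 8, 5, 7); set L[3][0]=6
k=1: U[1][1]=2
  eliminate (2,1): mult=6, new row 2: (0, 0, 8, 7); set L[2][1]=6
  eliminate (3,1): mult=4, new row 3: (0, 0, 4, 7); set L[3][1]=4

U[3][3] = 7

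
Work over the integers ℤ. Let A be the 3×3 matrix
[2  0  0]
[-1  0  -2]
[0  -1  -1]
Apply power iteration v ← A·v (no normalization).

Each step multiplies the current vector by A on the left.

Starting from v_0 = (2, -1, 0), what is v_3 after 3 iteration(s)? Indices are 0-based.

v_3 = (16, -10, 5)

v_0 = (2, -1, 0).
v_1 = A·v_0 = (4, -2, 1).
v_2 = A·v_1 = (8, -6, 1).
v_3 = A·v_2 = (16, -10, 5).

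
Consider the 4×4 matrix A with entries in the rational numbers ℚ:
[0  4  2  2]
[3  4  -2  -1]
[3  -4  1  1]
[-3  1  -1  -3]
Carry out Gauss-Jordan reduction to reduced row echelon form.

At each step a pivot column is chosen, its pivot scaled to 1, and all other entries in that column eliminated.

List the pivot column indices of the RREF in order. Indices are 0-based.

step 1: exchange rows 0,1
step 1: normalize row 0 (÷3) = (1, 4/3, -2/3, -1/3)
  row 2: subtract 3×row0 = (0, -8, 3, 2)
  row 3: subtract -3×row0 = (0, 5, -3, -4)
step 2: normalize row 1 (÷4) = (0, 1, 1/2, 1/2)
  row 0: subtract 4/3×row1 = (1, 0, -4/3, -1)
  row 2: subtract -8×row1 = (0, 0, 7, 6)
  row 3: subtract 5×row1 = (0, 0, -11/2, -13/2)
step 3: normalize row 2 (÷7) = (0, 0, 1, 6/7)
  row 0: subtract -4/3×row2 = (1, 0, 0, 1/7)
  row 1: subtract 1/2×row2 = (0, 1, 0, 1/14)
  row 3: subtract -11/2×row2 = (0, 0, 0, -25/14)
step 4: normalize row 3 (÷-25/14) = (0, 0, 0, 1)
  row 0: subtract 1/7×row3 = (1, 0, 0, 0)
  row 1: subtract 1/14×row3 = (0, 1, 0, 0)
  row 2: subtract 6/7×row3 = (0, 0, 1, 0)

pivot columns: 0, 1, 2, 3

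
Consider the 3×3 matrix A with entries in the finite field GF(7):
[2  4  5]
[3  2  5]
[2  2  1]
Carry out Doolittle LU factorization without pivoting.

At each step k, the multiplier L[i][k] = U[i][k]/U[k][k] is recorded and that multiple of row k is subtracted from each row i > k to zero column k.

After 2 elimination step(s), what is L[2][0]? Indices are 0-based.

Step 1: pivot at (0,0) is 2.
  row1 ← row1 − (5)·row0  ⇒  L[1][0]=5, U row1=(0, 3, 1)
  row2 ← row2 − (1)·row0  ⇒  L[2][0]=1, U row2=(0, 5, 3)
Step 2: pivot at (1,1) is 3.
  row2 ← row2 − (4)·row1  ⇒  L[2][1]=4, U row2=(0, 0, 6)

L[2][0] = 1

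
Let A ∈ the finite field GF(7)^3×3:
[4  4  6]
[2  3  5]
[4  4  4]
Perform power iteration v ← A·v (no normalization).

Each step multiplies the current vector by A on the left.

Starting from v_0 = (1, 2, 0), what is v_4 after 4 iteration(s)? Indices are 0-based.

v_0 = (1, 2, 0).
v_1 = A·v_0 = (5, 1, 5).
v_2 = A·v_1 = (5, 3, 2).
v_3 = A·v_2 = (2, 1, 5).
v_4 = A·v_3 = (0, 4, 4).

v_4 = (0, 4, 4)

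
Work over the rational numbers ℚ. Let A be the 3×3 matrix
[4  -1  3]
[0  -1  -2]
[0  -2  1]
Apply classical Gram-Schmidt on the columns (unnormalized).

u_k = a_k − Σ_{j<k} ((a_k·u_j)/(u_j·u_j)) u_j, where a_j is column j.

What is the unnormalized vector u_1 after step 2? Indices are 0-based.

u_1 = (0, -1, -2)

Step 1: u_0 = a_0 = (4, 0, 0).
Step 2: u_1 = a_1 − (-1/4)·u_0 = (0, -1, -2).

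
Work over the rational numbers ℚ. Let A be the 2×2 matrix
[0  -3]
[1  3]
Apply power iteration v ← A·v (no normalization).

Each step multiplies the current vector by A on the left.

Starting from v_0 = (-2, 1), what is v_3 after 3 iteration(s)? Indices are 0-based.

v_0 = (-2, 1).
v_1 = A·v_0 = (-3, 1).
v_2 = A·v_1 = (-3, 0).
v_3 = A·v_2 = (0, -3).

v_3 = (0, -3)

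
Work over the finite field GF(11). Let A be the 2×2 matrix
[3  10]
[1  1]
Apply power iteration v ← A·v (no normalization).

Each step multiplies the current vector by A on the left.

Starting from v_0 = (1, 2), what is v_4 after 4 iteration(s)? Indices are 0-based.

v_0 = (1, 2).
v_1 = A·v_0 = (1, 3).
v_2 = A·v_1 = (0, 4).
v_3 = A·v_2 = (7, 4).
v_4 = A·v_3 = (6, 0).

v_4 = (6, 0)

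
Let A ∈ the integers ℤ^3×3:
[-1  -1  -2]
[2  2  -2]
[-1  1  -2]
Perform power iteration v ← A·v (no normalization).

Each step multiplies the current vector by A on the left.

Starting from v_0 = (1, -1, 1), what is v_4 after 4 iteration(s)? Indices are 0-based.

v_4 = (76, 16, 92)

v_0 = (1, -1, 1).
v_1 = A·v_0 = (-2, -2, -4).
v_2 = A·v_1 = (12, 0, 8).
v_3 = A·v_2 = (-28, 8, -28).
v_4 = A·v_3 = (76, 16, 92).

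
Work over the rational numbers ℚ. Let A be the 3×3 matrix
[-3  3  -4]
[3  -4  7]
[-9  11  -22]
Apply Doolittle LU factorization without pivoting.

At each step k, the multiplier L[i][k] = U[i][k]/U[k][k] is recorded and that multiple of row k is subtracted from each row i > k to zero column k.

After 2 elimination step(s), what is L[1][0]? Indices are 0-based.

[col 0] pivot -3
  R1 -= -1*R0 → (0, -1, 3)  (L[1][0] := -1)
  R2 -= 3*R0 → (0, 2, -10)  (L[2][0] := 3)
[col 1] pivot -1
  R2 -= -2*R1 → (0, 0, -4)  (L[2][1] := -2)

L[1][0] = -1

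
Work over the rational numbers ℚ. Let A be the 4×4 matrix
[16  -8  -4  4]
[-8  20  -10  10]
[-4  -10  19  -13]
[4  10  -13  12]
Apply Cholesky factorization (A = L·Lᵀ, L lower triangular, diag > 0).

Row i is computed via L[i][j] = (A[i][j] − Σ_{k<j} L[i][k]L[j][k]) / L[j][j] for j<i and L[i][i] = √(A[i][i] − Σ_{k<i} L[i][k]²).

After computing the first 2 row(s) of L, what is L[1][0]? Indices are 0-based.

Step 1: L[0][0] = √(16) = 4.
  L[1][0] = (-8) / L[0][0] = -2.
Step 2: L[1][1] = √(16) = 4.

L[1][0] = -2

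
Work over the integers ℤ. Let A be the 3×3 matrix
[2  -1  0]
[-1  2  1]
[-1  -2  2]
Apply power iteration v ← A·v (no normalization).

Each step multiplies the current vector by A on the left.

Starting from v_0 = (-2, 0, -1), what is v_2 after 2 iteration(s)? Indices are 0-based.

v_2 = (-9, 6, 2)

v_0 = (-2, 0, -1).
v_1 = A·v_0 = (-4, 1, 0).
v_2 = A·v_1 = (-9, 6, 2).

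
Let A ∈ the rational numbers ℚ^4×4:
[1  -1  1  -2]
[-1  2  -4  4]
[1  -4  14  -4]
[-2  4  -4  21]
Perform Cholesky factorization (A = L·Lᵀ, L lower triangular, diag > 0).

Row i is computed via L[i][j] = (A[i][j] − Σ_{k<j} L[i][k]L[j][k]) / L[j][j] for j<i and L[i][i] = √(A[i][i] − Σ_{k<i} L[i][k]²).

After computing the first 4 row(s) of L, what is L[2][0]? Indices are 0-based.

Step 1: L[0][0] = √(1) = 1.
  L[1][0] = (-1) / L[0][0] = -1.
Step 2: L[1][1] = √(1) = 1.
  L[2][0] = (1) / L[0][0] = 1.
  L[2][1] = (-3) / L[1][1] = -3.
Step 3: L[2][2] = √(4) = 2.
  L[3][0] = (-2) / L[0][0] = -2.
  L[3][1] = (2) / L[1][1] = 2.
  L[3][2] = (4) / L[2][2] = 2.
Step 4: L[3][3] = √(9) = 3.

L[2][0] = 1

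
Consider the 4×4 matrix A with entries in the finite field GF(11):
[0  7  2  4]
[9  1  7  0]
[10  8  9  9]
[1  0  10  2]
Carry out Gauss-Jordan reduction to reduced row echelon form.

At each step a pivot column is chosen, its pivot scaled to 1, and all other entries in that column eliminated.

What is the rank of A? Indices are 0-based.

rank = 4

[1] R0 <-> R1
[1] R0 /= 9  ⇒  (1, 5, 2, 0)
     R2 -= 10·R0  ⇒  (0, 2, 0, 9)
     R3 -= 1·R0  ⇒  (0, 6, 8, 2)
[2] R1 /= 7  ⇒  (0, 1, 5, 10)
     R0 -= 5·R1  ⇒  (1, 0, 10, 5)
     R2 -= 2·R1  ⇒  (0, 0, 1, 0)
     R3 -= 6·R1  ⇒  (0, 0, 0, 8)
[3] R2 /= 1  ⇒  (0, 0, 1, 0)
     R0 -= 10·R2  ⇒  (1, 0, 0, 5)
     R1 -= 5·R2  ⇒  (0, 1, 0, 10)
[4] R3 /= 8  ⇒  (0, 0, 0, 1)
     R0 -= 5·R3  ⇒  (1, 0, 0, 0)
     R1 -= 10·R3  ⇒  (0, 1, 0, 0)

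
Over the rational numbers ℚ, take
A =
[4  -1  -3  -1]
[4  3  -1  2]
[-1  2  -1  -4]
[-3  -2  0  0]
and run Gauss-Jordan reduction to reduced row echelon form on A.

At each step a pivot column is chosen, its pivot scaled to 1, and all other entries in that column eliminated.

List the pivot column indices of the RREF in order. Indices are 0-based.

pivot columns: 0, 1, 2, 3

pivot(0,0)=4: scale R0 → (1, -1/4, -3/4, -1/4)
  clear (1,0): R1 −= (4)R0 → (0, 4, 2, 3)
  clear (2,0): R2 −= (-1)R0 → (0, 7/4, -7/4, -17/4)
  clear (3,0): R3 −= (-3)R0 → (0, -11/4, -9/4, -3/4)
pivot(1,1)=4: scale R1 → (0, 1, 1/2, 3/4)
  clear (0,1): R0 −= (-1/4)R1 → (1, 0, -5/8, -1/16)
  clear (2,1): R2 −= (7/4)R1 → (0, 0, -21/8, -89/16)
  clear (3,1): R3 −= (-11/4)R1 → (0, 0, -7/8, 21/16)
pivot(2,2)=-21/8: scale R2 → (0, 0, 1, 89/42)
  clear (0,2): R0 −= (-5/8)R2 → (1, 0, 0, 53/42)
  clear (1,2): R1 −= (1/2)R2 → (0, 1, 0, -13/42)
  clear (3,2): R3 −= (-7/8)R2 → (0, 0, 0, 19/6)
pivot(3,3)=19/6: scale R3 → (0, 0, 0, 1)
  clear (0,3): R0 −= (53/42)R3 → (1, 0, 0, 0)
  clear (1,3): R1 −= (-13/42)R3 → (0, 1, 0, 0)
  clear (2,3): R2 −= (89/42)R3 → (0, 0, 1, 0)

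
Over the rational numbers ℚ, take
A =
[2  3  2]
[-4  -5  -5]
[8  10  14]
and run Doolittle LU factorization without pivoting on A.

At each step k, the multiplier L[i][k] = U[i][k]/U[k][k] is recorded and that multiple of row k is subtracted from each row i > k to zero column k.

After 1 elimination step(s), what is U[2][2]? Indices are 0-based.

U[2][2] = 6

[col 0] pivot 2
  R1 -= -2*R0 → (0, 1, -1)  (L[1][0] := -2)
  R2 -= 4*R0 → (0, -2, 6)  (L[2][0] := 4)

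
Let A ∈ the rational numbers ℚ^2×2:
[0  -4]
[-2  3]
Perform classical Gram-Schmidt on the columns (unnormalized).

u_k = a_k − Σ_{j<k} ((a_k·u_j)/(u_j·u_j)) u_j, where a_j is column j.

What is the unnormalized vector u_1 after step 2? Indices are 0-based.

u_1 = (-4, 0)

Step 1: u_0 = a_0 = (0, -2).
Step 2: u_1 = a_1 − (-3/2)·u_0 = (-4, 0).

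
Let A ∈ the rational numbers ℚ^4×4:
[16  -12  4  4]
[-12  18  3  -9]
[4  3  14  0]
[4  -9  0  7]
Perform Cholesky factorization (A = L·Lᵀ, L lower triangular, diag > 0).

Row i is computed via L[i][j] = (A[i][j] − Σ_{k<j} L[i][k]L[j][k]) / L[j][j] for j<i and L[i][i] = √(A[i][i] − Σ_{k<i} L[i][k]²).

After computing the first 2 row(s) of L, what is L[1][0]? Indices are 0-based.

L[1][0] = -3

Step 1: L[0][0] = √(16) = 4.
  L[1][0] = (-12) / L[0][0] = -3.
Step 2: L[1][1] = √(9) = 3.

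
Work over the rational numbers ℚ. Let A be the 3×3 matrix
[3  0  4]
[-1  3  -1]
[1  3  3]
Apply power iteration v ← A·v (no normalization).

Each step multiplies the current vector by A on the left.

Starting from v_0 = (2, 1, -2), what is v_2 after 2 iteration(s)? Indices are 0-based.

v_2 = (-10, 12, 4)

v_0 = (2, 1, -2).
v_1 = A·v_0 = (-2, 3, -1).
v_2 = A·v_1 = (-10, 12, 4).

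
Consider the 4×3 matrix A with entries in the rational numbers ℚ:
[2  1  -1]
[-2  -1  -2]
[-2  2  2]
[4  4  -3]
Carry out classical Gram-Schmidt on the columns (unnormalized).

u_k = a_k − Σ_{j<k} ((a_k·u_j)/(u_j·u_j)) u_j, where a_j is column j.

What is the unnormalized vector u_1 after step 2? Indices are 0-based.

Step 1: u_0 = a_0 = (2, -2, -2, 4).
Step 2: u_1 = a_1 − (4/7)·u_0 = (-1/7, 1/7, 22/7, 12/7).

u_1 = (-1/7, 1/7, 22/7, 12/7)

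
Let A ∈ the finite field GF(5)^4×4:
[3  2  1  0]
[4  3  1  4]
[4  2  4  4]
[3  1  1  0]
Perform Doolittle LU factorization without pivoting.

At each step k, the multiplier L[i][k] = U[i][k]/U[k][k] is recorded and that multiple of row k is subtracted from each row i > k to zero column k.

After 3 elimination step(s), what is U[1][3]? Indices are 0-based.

Step 1: pivot at (0,0) is 3.
  row1 ← row1 − (3)·row0  ⇒  L[1][0]=3, U row1=(0, 2, 3, 4)
  row2 ← row2 − (3)·row0  ⇒  L[2][0]=3, U row2=(0, 1, 1, 4)
  row3 ← row3 − (1)·row0  ⇒  L[3][0]=1, U row3=(0, 4, 0, 0)
Step 2: pivot at (1,1) is 2.
  row2 ← row2 − (3)·row1  ⇒  L[2][1]=3, U row2=(0, 0, 2, 2)
  row3 ← row3 − (2)·row1  ⇒  L[3][1]=2, U row3=(0, 0, 4, 2)
Step 3: pivot at (2,2) is 2.
  row3 ← row3 − (2)·row2  ⇒  L[3][2]=2, U row3=(0, 0, 0, 3)

U[1][3] = 4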